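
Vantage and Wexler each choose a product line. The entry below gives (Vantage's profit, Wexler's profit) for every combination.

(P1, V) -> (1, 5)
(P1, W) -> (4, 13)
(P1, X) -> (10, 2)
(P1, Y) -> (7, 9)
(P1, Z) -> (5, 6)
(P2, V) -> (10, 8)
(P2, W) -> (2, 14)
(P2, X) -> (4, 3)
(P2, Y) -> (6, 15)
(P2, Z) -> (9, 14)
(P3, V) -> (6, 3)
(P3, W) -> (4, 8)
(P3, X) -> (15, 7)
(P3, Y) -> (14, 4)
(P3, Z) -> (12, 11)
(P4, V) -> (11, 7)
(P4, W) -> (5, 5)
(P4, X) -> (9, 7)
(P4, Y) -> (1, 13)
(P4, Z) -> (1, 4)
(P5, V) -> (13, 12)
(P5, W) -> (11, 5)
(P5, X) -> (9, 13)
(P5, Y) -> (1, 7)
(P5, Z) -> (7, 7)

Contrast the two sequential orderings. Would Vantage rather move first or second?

second

If Vantage leads: Wexler's best replies are P1→W, P2→Y, P3→Z, P4→Y, P5→X; Vantage's induced payoffs 4, 6, 12, 1, 9; outcome (P3, Z), payoffs (12, 11).
If Wexler leads: Vantage's best replies are V→P5, W→P5, X→P3, Y→P3, Z→P3; Wexler's induced payoffs 12, 5, 7, 4, 11; outcome (P5, V), payoffs (13, 12).
Vantage gets 12 moving first and 13 moving second, so Vantage prefers to move second.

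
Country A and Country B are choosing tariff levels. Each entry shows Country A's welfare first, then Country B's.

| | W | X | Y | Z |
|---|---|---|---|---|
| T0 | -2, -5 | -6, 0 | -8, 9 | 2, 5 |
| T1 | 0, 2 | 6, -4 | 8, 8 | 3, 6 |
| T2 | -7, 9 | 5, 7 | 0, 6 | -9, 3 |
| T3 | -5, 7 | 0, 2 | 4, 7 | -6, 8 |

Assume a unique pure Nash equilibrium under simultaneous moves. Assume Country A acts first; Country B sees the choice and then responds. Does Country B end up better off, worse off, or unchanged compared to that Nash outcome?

Solve by backward induction (Country A leads).
- T0: BR = Y, leader payoff -8.
- T1: BR = Y, leader payoff 8.
- T2: BR = W, leader payoff -7.
- T3: BR = Z, leader payoff -6.
Among -8, 8, -7, -6, the best is 8 at T1. Subgame-perfect outcome: (T1, Y) with payoffs (8, 8).
Under simultaneous play:
Country A's best replies: W→T1; X→T1; Y→T1; Z→T1.
Country B's best replies: T0→Y; T1→Y; T2→W; T3→Z.
The unique mutual best reply is (T1, Y), giving (8, 8).
Country B earns 8 sequentially versus 8 at the Nash outcome: unchanged.

unchanged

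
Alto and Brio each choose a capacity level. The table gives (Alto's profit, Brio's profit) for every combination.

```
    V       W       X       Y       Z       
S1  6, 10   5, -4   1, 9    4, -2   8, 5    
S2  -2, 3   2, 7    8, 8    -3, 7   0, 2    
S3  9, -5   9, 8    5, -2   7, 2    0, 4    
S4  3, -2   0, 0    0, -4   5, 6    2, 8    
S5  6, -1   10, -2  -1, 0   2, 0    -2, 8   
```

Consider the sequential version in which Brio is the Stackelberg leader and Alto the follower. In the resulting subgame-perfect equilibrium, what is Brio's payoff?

Alto best-responds to each possible Brio move:
- V → Alto plays S3 (best of 6, -2, 9, 3, 6); Brio gets -5.
- W → Alto plays S5 (best of 5, 2, 9, 0, 10); Brio gets -2.
- X → Alto plays S2 (best of 1, 8, 5, 0, -1); Brio gets 8.
- Y → Alto plays S3 (best of 4, -3, 7, 5, 2); Brio gets 2.
- Z → Alto plays S1 (best of 8, 0, 0, 2, -2); Brio gets 5.
Maximizing over -5, -2, 8, 2, 5, Brio chooses X. Subgame-perfect outcome: (S2, X) with payoffs (8, 8).

8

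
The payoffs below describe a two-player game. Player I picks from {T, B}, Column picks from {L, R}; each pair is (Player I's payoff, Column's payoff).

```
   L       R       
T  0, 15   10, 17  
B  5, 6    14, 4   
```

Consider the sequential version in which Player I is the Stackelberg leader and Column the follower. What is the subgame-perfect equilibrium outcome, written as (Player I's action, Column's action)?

(T, R)

Work backward from Column's decision.
- T: Column compares 15, 17 and picks R; Player I would get 10.
- B: Column compares 6, 4 and picks L; Player I would get 5.
Among 10, 5, the best is 10 at T. Subgame-perfect outcome: (T, R) with payoffs (10, 17).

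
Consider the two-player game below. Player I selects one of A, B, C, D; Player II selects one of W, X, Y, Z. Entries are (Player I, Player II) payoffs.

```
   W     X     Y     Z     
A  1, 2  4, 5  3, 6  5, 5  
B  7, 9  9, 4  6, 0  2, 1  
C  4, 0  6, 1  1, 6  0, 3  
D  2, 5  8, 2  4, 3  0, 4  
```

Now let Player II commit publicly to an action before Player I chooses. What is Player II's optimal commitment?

W

Solve by backward induction (Player II leads).
- W → Player I plays B (best of 1, 7, 4, 2); Player II gets 9.
- X → Player I plays B (best of 4, 9, 6, 8); Player II gets 4.
- Y → Player I plays B (best of 3, 6, 1, 4); Player II gets 0.
- Z → Player I plays A (best of 5, 2, 0, 0); Player II gets 5.
Player II's induced payoffs are 9, 4, 0, 5, so Player II commits to W. Subgame-perfect outcome: (B, W) with payoffs (7, 9).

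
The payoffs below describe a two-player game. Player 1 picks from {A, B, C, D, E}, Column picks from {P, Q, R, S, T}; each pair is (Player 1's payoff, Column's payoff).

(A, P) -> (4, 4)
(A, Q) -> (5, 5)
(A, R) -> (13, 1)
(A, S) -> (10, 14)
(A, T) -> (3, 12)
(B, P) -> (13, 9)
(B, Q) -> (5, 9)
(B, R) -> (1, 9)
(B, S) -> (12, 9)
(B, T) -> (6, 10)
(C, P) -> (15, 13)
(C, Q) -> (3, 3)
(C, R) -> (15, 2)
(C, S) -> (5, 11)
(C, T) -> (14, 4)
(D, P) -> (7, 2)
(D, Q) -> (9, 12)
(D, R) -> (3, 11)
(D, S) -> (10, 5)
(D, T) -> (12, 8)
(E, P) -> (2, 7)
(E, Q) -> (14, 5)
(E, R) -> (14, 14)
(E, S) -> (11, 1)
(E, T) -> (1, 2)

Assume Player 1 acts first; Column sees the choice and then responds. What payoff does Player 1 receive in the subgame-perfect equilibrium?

15

Backward induction with Player 1 moving first.
- A → Column plays S (best of 4, 5, 1, 14, 12); Player 1 gets 10.
- B → Column plays T (best of 9, 9, 9, 9, 10); Player 1 gets 6.
- C → Column plays P (best of 13, 3, 2, 11, 4); Player 1 gets 15.
- D → Column plays Q (best of 2, 12, 11, 5, 8); Player 1 gets 9.
- E → Column plays R (best of 7, 5, 14, 1, 2); Player 1 gets 14.
Player 1's induced payoffs are 10, 6, 15, 9, 14, so Player 1 commits to C. Subgame-perfect outcome: (C, P) with payoffs (15, 13).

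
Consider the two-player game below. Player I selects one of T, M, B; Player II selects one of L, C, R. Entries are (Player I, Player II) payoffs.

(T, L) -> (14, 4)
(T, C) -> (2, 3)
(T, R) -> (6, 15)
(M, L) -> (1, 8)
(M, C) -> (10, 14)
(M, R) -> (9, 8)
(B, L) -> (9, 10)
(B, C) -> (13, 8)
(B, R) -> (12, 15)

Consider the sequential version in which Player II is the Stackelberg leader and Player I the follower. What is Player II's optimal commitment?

R

Solve by backward induction (Player II leads).
- L → Player I plays T (best of 14, 1, 9); Player II gets 4.
- C → Player I plays B (best of 2, 10, 13); Player II gets 8.
- R → Player I plays B (best of 6, 9, 12); Player II gets 15.
Player II's induced payoffs are 4, 8, 15, so Player II commits to R. Subgame-perfect outcome: (B, R) with payoffs (12, 15).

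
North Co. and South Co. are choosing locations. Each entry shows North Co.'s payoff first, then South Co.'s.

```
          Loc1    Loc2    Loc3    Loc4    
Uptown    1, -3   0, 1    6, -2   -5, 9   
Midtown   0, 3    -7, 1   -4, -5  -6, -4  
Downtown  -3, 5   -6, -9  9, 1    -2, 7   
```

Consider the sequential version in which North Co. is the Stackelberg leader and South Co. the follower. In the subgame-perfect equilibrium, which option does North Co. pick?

Midtown

Work backward from South Co.'s decision.
- Uptown: South Co. compares -3, 1, -2, 9 and picks Loc4; North Co. would get -5.
- Midtown: South Co. compares 3, 1, -5, -4 and picks Loc1; North Co. would get 0.
- Downtown: South Co. compares 5, -9, 1, 7 and picks Loc4; North Co. would get -2.
Among -5, 0, -2, the best is 0 at Midtown. Subgame-perfect outcome: (Midtown, Loc1) with payoffs (0, 3).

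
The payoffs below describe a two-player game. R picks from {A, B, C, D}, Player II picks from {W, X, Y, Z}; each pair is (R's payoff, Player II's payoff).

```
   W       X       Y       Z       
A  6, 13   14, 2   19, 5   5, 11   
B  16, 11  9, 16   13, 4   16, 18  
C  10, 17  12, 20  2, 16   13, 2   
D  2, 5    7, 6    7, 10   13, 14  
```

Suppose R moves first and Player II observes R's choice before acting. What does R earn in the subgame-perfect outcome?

Work backward from Player II's decision.
- A: BR = W, leader payoff 6.
- B: BR = Z, leader payoff 16.
- C: BR = X, leader payoff 12.
- D: BR = Z, leader payoff 13.
Maximizing over 6, 16, 12, 13, R chooses B. Subgame-perfect outcome: (B, Z) with payoffs (16, 18).

16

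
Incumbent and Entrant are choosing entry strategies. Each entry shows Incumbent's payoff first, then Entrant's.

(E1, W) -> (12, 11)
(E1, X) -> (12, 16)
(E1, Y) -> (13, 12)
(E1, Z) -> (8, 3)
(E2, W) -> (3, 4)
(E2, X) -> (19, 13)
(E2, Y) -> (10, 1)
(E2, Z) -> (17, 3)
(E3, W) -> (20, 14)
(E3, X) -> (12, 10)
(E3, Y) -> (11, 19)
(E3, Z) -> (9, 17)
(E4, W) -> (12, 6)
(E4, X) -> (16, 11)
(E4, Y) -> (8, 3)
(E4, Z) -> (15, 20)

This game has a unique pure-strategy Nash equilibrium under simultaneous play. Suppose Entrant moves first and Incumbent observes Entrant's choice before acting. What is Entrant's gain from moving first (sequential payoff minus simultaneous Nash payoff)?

1

Work backward from Incumbent's decision.
- W: Incumbent compares 12, 3, 20, 12 and picks E3; Entrant would get 14.
- X: Incumbent compares 12, 19, 12, 16 and picks E2; Entrant would get 13.
- Y: Incumbent compares 13, 10, 11, 8 and picks E1; Entrant would get 12.
- Z: Incumbent compares 8, 17, 9, 15 and picks E2; Entrant would get 3.
Maximizing over 14, 13, 12, 3, Entrant chooses W. Subgame-perfect outcome: (E3, W) with payoffs (20, 14).
For the simultaneous game, intersect best replies.
Incumbent's best replies: W→E3; X→E2; Y→E1; Z→E2.
Entrant's best replies: E1→X; E2→X; E3→Y; E4→Z.
The unique mutual best reply is (E2, X), giving (19, 13).
Entrant's commitment gain: 14 − 13 = 1.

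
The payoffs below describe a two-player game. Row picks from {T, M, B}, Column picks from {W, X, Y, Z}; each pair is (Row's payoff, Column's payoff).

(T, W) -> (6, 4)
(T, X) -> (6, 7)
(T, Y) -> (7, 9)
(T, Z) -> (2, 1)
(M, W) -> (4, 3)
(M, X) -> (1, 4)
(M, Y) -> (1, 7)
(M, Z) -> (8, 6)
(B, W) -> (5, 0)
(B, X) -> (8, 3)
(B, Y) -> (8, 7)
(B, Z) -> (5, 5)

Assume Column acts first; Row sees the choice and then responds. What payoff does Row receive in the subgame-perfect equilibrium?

8

Solve by backward induction (Column leads).
- W: Row compares 6, 4, 5 and picks T; Column would get 4.
- X: Row compares 6, 1, 8 and picks B; Column would get 3.
- Y: Row compares 7, 1, 8 and picks B; Column would get 7.
- Z: Row compares 2, 8, 5 and picks M; Column would get 6.
Column's induced payoffs are 4, 3, 7, 6, so Column commits to Y. Subgame-perfect outcome: (B, Y) with payoffs (8, 7).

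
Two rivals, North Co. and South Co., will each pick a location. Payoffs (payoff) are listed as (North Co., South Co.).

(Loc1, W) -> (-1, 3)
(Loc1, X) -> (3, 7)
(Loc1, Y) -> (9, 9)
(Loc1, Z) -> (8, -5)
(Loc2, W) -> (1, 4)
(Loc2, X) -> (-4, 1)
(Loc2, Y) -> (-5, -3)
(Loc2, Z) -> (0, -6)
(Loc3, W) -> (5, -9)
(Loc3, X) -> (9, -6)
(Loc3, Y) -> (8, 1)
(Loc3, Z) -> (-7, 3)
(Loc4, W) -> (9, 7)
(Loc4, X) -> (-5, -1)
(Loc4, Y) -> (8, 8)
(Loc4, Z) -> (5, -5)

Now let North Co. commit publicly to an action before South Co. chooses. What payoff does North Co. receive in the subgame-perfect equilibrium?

Backward induction with North Co. moving first.
- Loc1: South Co. compares 3, 7, 9, -5 and picks Y; North Co. would get 9.
- Loc2: South Co. compares 4, 1, -3, -6 and picks W; North Co. would get 1.
- Loc3: South Co. compares -9, -6, 1, 3 and picks Z; North Co. would get -7.
- Loc4: South Co. compares 7, -1, 8, -5 and picks Y; North Co. would get 8.
Maximizing over 9, 1, -7, 8, North Co. chooses Loc1. Subgame-perfect outcome: (Loc1, Y) with payoffs (9, 9).

9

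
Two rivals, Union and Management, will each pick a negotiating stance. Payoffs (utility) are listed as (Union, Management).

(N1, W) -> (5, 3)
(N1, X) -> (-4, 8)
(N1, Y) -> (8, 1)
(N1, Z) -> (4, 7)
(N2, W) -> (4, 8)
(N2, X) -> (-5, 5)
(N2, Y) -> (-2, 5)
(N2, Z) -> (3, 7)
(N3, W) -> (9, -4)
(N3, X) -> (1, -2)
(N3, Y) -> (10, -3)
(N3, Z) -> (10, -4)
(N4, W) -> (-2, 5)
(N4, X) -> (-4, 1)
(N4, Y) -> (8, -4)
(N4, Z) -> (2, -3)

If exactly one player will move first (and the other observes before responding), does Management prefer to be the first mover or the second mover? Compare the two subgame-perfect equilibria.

second

If Union leads: Management's best replies are N1→X, N2→W, N3→X, N4→W; Union's induced payoffs -4, 4, 1, -2; outcome (N2, W), payoffs (4, 8).
If Management leads: Union's best replies are W→N3, X→N3, Y→N3, Z→N3; Management's induced payoffs -4, -2, -3, -4; outcome (N3, X), payoffs (1, -2).
Management gets -2 moving first and 8 moving second, so Management prefers to move second.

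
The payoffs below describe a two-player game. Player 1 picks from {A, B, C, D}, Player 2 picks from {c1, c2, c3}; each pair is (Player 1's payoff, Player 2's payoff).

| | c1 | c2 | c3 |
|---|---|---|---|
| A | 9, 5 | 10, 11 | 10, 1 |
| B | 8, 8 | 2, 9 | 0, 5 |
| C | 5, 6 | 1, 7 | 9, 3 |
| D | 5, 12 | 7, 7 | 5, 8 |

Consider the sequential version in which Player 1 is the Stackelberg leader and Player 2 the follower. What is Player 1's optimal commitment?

Player 2 best-responds to each possible Player 1 move:
- A → Player 2 plays c2 (best of 5, 11, 1); Player 1 gets 10.
- B → Player 2 plays c2 (best of 8, 9, 5); Player 1 gets 2.
- C → Player 2 plays c2 (best of 6, 7, 3); Player 1 gets 1.
- D → Player 2 plays c1 (best of 12, 7, 8); Player 1 gets 5.
Among 10, 2, 1, 5, the best is 10 at A. Subgame-perfect outcome: (A, c2) with payoffs (10, 11).

A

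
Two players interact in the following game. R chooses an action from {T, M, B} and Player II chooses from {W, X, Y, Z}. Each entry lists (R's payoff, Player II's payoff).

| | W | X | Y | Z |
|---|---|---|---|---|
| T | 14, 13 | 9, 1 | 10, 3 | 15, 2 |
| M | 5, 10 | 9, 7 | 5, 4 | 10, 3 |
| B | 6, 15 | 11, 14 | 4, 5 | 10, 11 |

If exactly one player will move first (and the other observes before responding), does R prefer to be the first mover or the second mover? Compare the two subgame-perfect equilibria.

If R leads: Player II's best replies are T→W, M→W, B→W; R's induced payoffs 14, 5, 6; outcome (T, W), payoffs (14, 13).
If Player II leads: R's best replies are W→T, X→B, Y→T, Z→T; Player II's induced payoffs 13, 14, 3, 2; outcome (B, X), payoffs (11, 14).
R gets 14 moving first and 11 moving second, so R prefers to move first.

first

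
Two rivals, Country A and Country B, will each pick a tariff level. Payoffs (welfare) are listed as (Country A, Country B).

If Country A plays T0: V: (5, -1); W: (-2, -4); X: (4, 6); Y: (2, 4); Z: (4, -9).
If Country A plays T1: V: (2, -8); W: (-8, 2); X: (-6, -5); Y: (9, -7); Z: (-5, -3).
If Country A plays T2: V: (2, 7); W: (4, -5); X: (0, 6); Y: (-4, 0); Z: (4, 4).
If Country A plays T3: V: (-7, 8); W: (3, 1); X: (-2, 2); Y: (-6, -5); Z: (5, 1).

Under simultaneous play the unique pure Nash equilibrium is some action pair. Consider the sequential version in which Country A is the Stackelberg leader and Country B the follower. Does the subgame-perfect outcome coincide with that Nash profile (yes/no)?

Solve by backward induction (Country A leads).
- T0 → Country B plays X (best of -1, -4, 6, 4, -9); Country A gets 4.
- T1 → Country B plays W (best of -8, 2, -5, -7, -3); Country A gets -8.
- T2 → Country B plays V (best of 7, -5, 6, 0, 4); Country A gets 2.
- T3 → Country B plays V (best of 8, 1, 2, -5, 1); Country A gets -7.
Among 4, -8, 2, -7, the best is 4 at T0. Subgame-perfect outcome: (T0, X) with payoffs (4, 6).
Now find the simultaneous Nash equilibrium.
Country A's best replies: V→T0; W→T2; X→T0; Y→T1; Z→T3.
Country B's best replies: T0→X; T1→W; T2→V; T3→V.
The unique mutual best reply is (T0, X), giving (4, 6).
Sequential outcome (T0, X) coincides with the Nash profile (T0, X).

yes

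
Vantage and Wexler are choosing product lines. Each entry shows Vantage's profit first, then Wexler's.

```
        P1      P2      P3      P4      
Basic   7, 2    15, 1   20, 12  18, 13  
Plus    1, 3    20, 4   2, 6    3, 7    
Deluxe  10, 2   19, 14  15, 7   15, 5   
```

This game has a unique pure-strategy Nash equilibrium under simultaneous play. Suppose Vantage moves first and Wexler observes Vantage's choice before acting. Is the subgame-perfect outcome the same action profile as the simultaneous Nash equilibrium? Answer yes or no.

no

Solve by backward induction (Vantage leads).
- Basic: BR = P4, leader payoff 18.
- Plus: BR = P4, leader payoff 3.
- Deluxe: BR = P2, leader payoff 19.
Maximizing over 18, 3, 19, Vantage chooses Deluxe. Subgame-perfect outcome: (Deluxe, P2) with payoffs (19, 14).
Now find the simultaneous Nash equilibrium.
Vantage's best replies: P1→Deluxe; P2→Plus; P3→Basic; P4→Basic.
Wexler's best replies: Basic→P4; Plus→P4; Deluxe→P2.
The unique mutual best reply is (Basic, P4), giving (18, 13).
Sequential outcome (Deluxe, P2) differs from the Nash profile (Basic, P4).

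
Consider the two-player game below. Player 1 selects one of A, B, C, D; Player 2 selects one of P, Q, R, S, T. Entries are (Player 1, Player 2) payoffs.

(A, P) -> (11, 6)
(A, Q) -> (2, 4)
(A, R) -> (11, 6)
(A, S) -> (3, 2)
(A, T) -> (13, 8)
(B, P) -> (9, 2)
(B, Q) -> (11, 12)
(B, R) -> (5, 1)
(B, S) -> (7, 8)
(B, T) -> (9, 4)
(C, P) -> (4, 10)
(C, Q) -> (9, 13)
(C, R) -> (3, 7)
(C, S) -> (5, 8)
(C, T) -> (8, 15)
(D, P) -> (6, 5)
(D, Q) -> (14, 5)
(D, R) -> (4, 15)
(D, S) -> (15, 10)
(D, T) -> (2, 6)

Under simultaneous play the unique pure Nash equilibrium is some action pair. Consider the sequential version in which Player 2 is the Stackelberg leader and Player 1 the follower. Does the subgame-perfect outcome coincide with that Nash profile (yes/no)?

no

Solve by backward induction (Player 2 leads).
- P: Player 1 compares 11, 9, 4, 6 and picks A; Player 2 would get 6.
- Q: Player 1 compares 2, 11, 9, 14 and picks D; Player 2 would get 5.
- R: Player 1 compares 11, 5, 3, 4 and picks A; Player 2 would get 6.
- S: Player 1 compares 3, 7, 5, 15 and picks D; Player 2 would get 10.
- T: Player 1 compares 13, 9, 8, 2 and picks A; Player 2 would get 8.
Among 6, 5, 6, 10, 8, the best is 10 at S. Subgame-perfect outcome: (D, S) with payoffs (15, 10).
For the simultaneous game, intersect best replies.
Player 1's best replies: P→A; Q→D; R→A; S→D; T→A.
Player 2's best replies: A→T; B→Q; C→T; D→R.
Only (A, T) has each player best-responding; Nash payoffs (13, 8).
Sequential outcome (D, S) differs from the Nash profile (A, T).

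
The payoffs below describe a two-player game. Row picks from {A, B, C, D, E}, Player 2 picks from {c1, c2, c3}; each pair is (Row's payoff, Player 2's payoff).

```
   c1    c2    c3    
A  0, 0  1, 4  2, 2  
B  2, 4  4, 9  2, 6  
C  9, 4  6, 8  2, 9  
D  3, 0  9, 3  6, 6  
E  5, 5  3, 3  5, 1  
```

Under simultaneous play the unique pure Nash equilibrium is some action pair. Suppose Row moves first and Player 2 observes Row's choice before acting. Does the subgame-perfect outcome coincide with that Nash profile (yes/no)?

Work backward from Player 2's decision.
- A: Player 2 compares 0, 4, 2 and picks c2; Row would get 1.
- B: Player 2 compares 4, 9, 6 and picks c2; Row would get 4.
- C: Player 2 compares 4, 8, 9 and picks c3; Row would get 2.
- D: Player 2 compares 0, 3, 6 and picks c3; Row would get 6.
- E: Player 2 compares 5, 3, 1 and picks c1; Row would get 5.
Row's induced payoffs are 1, 4, 2, 6, 5, so Row commits to D. Subgame-perfect outcome: (D, c3) with payoffs (6, 6).
Now find the simultaneous Nash equilibrium.
Row's best replies: c1→C; c2→D; c3→D.
Player 2's best replies: A→c2; B→c2; C→c3; D→c3; E→c1.
The unique mutual best reply is (D, c3), giving (6, 6).
Sequential outcome (D, c3) coincides with the Nash profile (D, c3).

yes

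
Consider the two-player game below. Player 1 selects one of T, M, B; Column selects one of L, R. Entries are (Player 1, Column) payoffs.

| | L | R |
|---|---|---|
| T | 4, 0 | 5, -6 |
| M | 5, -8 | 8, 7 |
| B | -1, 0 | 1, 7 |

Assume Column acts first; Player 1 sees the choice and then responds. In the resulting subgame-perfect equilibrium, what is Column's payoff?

7

Work backward from Player 1's decision.
- L: Player 1 compares 4, 5, -1 and picks M; Column would get -8.
- R: Player 1 compares 5, 8, 1 and picks M; Column would get 7.
Column's induced payoffs are -8, 7, so Column commits to R. Subgame-perfect outcome: (M, R) with payoffs (8, 7).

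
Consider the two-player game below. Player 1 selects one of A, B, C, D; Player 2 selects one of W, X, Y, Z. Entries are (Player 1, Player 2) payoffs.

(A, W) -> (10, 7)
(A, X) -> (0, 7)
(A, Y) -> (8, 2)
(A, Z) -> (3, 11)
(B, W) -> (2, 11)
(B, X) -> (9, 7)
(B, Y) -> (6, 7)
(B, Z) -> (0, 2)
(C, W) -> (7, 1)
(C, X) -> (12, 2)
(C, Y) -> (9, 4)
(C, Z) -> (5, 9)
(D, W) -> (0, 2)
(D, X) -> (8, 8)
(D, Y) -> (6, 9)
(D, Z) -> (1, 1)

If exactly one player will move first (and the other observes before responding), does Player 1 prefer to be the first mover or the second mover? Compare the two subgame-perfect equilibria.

first

If Player 1 leads: Player 2's best replies are A→Z, B→W, C→Z, D→Y; Player 1's induced payoffs 3, 2, 5, 6; outcome (D, Y), payoffs (6, 9).
If Player 2 leads: Player 1's best replies are W→A, X→C, Y→C, Z→C; Player 2's induced payoffs 7, 2, 4, 9; outcome (C, Z), payoffs (5, 9).
Player 1 gets 6 moving first and 5 moving second, so Player 1 prefers to move first.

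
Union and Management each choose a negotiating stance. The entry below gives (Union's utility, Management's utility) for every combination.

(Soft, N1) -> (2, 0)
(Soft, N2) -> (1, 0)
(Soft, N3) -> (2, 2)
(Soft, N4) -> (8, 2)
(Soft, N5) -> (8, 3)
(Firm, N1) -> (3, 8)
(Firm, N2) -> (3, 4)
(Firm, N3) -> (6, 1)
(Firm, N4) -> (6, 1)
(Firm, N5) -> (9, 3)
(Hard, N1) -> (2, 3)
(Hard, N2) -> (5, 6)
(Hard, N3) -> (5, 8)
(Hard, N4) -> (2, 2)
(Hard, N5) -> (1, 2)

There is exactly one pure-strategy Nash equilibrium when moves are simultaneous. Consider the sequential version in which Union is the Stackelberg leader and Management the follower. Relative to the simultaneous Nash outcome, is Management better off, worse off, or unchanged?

worse off

Backward induction with Union moving first.
- Soft: Management compares 0, 0, 2, 2, 3 and picks N5; Union would get 8.
- Firm: Management compares 8, 4, 1, 1, 3 and picks N1; Union would get 3.
- Hard: Management compares 3, 6, 8, 2, 2 and picks N3; Union would get 5.
Among 8, 3, 5, the best is 8 at Soft. Subgame-perfect outcome: (Soft, N5) with payoffs (8, 3).
Now find the simultaneous Nash equilibrium.
Union's best replies: N1→Firm; N2→Hard; N3→Firm; N4→Soft; N5→Firm.
Management's best replies: Soft→N5; Firm→N1; Hard→N3.
Only (Firm, N1) has each player best-responding; Nash payoffs (3, 8).
Management earns 3 sequentially versus 8 at the Nash outcome: worse off.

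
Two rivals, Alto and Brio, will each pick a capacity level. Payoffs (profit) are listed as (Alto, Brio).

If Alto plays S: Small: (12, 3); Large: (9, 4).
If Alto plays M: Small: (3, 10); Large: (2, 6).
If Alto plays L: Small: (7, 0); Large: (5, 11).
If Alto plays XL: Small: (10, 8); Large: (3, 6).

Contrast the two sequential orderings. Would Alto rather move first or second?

If Alto leads: Brio's best replies are S→Large, M→Small, L→Large, XL→Small; Alto's induced payoffs 9, 3, 5, 10; outcome (XL, Small), payoffs (10, 8).
If Brio leads: Alto's best replies are Small→S, Large→S; Brio's induced payoffs 3, 4; outcome (S, Large), payoffs (9, 4).
Alto gets 10 moving first and 9 moving second, so Alto prefers to move first.

first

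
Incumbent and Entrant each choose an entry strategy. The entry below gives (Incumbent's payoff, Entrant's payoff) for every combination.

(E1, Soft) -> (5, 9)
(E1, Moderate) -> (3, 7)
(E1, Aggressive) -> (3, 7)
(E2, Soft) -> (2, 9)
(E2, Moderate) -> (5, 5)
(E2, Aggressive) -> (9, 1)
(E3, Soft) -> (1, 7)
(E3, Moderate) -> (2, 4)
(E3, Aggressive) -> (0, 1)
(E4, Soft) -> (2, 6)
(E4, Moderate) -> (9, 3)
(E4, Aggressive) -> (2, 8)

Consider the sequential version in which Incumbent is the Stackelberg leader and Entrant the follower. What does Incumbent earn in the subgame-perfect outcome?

5

Entrant best-responds to each possible Incumbent move:
- E1 → Entrant plays Soft (best of 9, 7, 7); Incumbent gets 5.
- E2 → Entrant plays Soft (best of 9, 5, 1); Incumbent gets 2.
- E3 → Entrant plays Soft (best of 7, 4, 1); Incumbent gets 1.
- E4 → Entrant plays Aggressive (best of 6, 3, 8); Incumbent gets 2.
Incumbent's induced payoffs are 5, 2, 1, 2, so Incumbent commits to E1. Subgame-perfect outcome: (E1, Soft) with payoffs (5, 9).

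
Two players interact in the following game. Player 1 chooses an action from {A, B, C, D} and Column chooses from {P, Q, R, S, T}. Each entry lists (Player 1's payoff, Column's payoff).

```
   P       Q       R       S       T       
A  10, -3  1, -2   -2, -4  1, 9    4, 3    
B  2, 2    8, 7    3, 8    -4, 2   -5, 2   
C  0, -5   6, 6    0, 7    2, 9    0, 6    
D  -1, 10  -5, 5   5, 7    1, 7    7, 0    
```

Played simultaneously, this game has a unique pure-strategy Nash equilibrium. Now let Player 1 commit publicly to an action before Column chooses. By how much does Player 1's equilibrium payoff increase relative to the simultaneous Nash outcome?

1

Work backward from Column's decision.
- A: Column compares -3, -2, -4, 9, 3 and picks S; Player 1 would get 1.
- B: Column compares 2, 7, 8, 2, 2 and picks R; Player 1 would get 3.
- C: Column compares -5, 6, 7, 9, 6 and picks S; Player 1 would get 2.
- D: Column compares 10, 5, 7, 7, 0 and picks P; Player 1 would get -1.
Maximizing over 1, 3, 2, -1, Player 1 chooses B. Subgame-perfect outcome: (B, R) with payoffs (3, 8).
Under simultaneous play:
Player 1's best replies: P→A; Q→B; R→D; S→C; T→D.
Column's best replies: A→S; B→R; C→S; D→P.
The unique mutual best reply is (C, S), giving (2, 9).
Player 1's commitment gain: 3 − 2 = 1.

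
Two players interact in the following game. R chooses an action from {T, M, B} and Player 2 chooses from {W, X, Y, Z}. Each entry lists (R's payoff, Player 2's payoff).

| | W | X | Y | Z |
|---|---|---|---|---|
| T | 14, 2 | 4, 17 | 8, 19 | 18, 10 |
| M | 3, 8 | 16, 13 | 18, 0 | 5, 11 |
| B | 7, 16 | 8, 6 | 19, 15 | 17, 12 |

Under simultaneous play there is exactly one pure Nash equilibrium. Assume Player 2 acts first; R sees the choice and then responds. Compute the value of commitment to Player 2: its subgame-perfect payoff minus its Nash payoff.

2

R best-responds to each possible Player 2 move:
- W → R plays T (best of 14, 3, 7); Player 2 gets 2.
- X → R plays M (best of 4, 16, 8); Player 2 gets 13.
- Y → R plays B (best of 8, 18, 19); Player 2 gets 15.
- Z → R plays T (best of 18, 5, 17); Player 2 gets 10.
Maximizing over 2, 13, 15, 10, Player 2 chooses Y. Subgame-perfect outcome: (B, Y) with payoffs (19, 15).
For the simultaneous game, intersect best replies.
R's best replies: W→T; X→M; Y→B; Z→T.
Player 2's best replies: T→Y; M→X; B→W.
Only (M, X) has each player best-responding; Nash payoffs (16, 13).
Player 2's commitment gain: 15 − 13 = 2.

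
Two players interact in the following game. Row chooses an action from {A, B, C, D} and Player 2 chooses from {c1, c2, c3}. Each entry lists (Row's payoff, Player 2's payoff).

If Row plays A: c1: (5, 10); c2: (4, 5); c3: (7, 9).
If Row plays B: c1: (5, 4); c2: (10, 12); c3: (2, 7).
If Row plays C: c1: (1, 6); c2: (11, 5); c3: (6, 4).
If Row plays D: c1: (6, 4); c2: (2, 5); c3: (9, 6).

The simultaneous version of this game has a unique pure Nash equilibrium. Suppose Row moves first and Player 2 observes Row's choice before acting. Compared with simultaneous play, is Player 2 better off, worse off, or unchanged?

better off

Backward induction with Row moving first.
- A → Player 2 plays c1 (best of 10, 5, 9); Row gets 5.
- B → Player 2 plays c2 (best of 4, 12, 7); Row gets 10.
- C → Player 2 plays c1 (best of 6, 5, 4); Row gets 1.
- D → Player 2 plays c3 (best of 4, 5, 6); Row gets 9.
Among 5, 10, 1, 9, the best is 10 at B. Subgame-perfect outcome: (B, c2) with payoffs (10, 12).
Now find the simultaneous Nash equilibrium.
Row's best replies: c1→D; c2→C; c3→D.
Player 2's best replies: A→c1; B→c2; C→c1; D→c3.
Only (D, c3) has each player best-responding; Nash payoffs (9, 6).
Player 2 earns 12 sequentially versus 6 at the Nash outcome: better off.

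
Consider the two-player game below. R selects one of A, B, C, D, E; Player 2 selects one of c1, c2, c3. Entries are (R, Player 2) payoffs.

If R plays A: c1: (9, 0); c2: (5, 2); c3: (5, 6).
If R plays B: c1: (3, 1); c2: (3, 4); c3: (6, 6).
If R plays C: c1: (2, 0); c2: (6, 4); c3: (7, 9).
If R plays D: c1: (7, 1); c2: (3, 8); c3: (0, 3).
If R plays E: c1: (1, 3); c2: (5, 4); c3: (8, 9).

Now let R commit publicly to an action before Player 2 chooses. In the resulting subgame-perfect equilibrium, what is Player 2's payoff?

Player 2 best-responds to each possible R move:
- A: Player 2 compares 0, 2, 6 and picks c3; R would get 5.
- B: Player 2 compares 1, 4, 6 and picks c3; R would get 6.
- C: Player 2 compares 0, 4, 9 and picks c3; R would get 7.
- D: Player 2 compares 1, 8, 3 and picks c2; R would get 3.
- E: Player 2 compares 3, 4, 9 and picks c3; R would get 8.
R's induced payoffs are 5, 6, 7, 3, 8, so R commits to E. Subgame-perfect outcome: (E, c3) with payoffs (8, 9).

9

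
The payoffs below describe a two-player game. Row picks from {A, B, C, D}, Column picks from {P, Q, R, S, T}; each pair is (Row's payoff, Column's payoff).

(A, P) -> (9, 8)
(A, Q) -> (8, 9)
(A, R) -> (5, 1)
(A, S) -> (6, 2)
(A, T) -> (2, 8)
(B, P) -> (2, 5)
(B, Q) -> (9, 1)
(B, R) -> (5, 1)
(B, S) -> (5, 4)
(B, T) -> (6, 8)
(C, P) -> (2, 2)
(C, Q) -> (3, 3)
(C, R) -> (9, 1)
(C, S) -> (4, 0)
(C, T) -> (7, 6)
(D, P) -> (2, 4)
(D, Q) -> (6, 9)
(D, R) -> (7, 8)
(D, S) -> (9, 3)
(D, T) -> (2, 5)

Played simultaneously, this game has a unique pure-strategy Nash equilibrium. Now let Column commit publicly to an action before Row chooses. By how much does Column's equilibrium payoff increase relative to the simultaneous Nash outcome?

Solve by backward induction (Column leads).
- P: BR = A, leader payoff 8.
- Q: BR = B, leader payoff 1.
- R: BR = C, leader payoff 1.
- S: BR = D, leader payoff 3.
- T: BR = C, leader payoff 6.
Column's induced payoffs are 8, 1, 1, 3, 6, so Column commits to P. Subgame-perfect outcome: (A, P) with payoffs (9, 8).
Now find the simultaneous Nash equilibrium.
Row's best replies: P→A; Q→B; R→C; S→D; T→C.
Column's best replies: A→Q; B→T; C→T; D→Q.
The unique mutual best reply is (C, T), giving (7, 6).
Column's commitment gain: 8 − 6 = 2.

2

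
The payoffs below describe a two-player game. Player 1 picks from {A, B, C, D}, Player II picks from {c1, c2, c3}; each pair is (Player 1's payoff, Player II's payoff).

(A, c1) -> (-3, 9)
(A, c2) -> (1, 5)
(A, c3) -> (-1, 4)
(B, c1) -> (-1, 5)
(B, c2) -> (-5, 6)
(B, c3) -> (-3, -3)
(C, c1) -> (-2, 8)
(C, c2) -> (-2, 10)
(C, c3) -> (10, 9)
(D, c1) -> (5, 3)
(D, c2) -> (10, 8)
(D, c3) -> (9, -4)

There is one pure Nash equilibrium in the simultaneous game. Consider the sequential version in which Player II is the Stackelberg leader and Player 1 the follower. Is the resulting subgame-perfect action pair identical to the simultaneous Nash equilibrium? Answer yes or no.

Backward induction with Player II moving first.
- c1 → Player 1 plays D (best of -3, -1, -2, 5); Player II gets 3.
- c2 → Player 1 plays D (best of 1, -5, -2, 10); Player II gets 8.
- c3 → Player 1 plays C (best of -1, -3, 10, 9); Player II gets 9.
Maximizing over 3, 8, 9, Player II chooses c3. Subgame-perfect outcome: (C, c3) with payoffs (10, 9).
Under simultaneous play:
Player 1's best replies: c1→D; c2→D; c3→C.
Player II's best replies: A→c1; B→c2; C→c2; D→c2.
The unique mutual best reply is (D, c2), giving (10, 8).
Sequential outcome (C, c3) differs from the Nash profile (D, c2).

no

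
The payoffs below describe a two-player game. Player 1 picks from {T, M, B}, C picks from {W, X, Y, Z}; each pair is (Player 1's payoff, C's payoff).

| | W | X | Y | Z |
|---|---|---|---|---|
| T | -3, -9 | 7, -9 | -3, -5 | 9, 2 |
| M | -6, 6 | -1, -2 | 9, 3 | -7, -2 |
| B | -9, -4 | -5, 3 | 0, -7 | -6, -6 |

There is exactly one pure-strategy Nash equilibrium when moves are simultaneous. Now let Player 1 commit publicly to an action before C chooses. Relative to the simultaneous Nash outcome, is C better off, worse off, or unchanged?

unchanged

Solve by backward induction (Player 1 leads).
- T: BR = Z, leader payoff 9.
- M: BR = W, leader payoff -6.
- B: BR = X, leader payoff -5.
Among 9, -6, -5, the best is 9 at T. Subgame-perfect outcome: (T, Z) with payoffs (9, 2).
Now find the simultaneous Nash equilibrium.
Player 1's best replies: W→T; X→T; Y→M; Z→T.
C's best replies: T→Z; M→W; B→X.
The unique mutual best reply is (T, Z), giving (9, 2).
C earns 2 sequentially versus 2 at the Nash outcome: unchanged.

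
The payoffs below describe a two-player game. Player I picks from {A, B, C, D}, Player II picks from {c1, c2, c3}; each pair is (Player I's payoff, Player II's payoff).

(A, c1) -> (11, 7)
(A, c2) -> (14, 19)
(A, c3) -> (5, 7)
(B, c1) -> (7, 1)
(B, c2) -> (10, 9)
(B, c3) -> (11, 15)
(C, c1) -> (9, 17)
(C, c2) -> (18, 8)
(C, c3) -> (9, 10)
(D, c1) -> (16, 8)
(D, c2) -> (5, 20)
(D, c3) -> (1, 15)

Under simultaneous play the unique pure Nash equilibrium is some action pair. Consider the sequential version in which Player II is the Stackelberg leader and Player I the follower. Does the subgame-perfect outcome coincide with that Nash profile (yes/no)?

yes

Solve by backward induction (Player II leads).
- c1: BR = D, leader payoff 8.
- c2: BR = C, leader payoff 8.
- c3: BR = B, leader payoff 15.
Maximizing over 8, 8, 15, Player II chooses c3. Subgame-perfect outcome: (B, c3) with payoffs (11, 15).
For the simultaneous game, intersect best replies.
Player I's best replies: c1→D; c2→C; c3→B.
Player II's best replies: A→c2; B→c3; C→c1; D→c2.
The unique mutual best reply is (B, c3), giving (11, 15).
Sequential outcome (B, c3) coincides with the Nash profile (B, c3).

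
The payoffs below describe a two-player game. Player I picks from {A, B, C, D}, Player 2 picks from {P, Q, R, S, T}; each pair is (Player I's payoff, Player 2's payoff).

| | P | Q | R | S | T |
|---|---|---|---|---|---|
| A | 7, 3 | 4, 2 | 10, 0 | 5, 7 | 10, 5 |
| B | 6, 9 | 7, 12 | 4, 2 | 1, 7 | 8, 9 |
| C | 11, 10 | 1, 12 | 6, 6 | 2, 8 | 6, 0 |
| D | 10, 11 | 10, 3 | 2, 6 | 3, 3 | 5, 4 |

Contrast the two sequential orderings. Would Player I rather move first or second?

second

If Player I leads: Player 2's best replies are A→S, B→Q, C→Q, D→P; Player I's induced payoffs 5, 7, 1, 10; outcome (D, P), payoffs (10, 11).
If Player 2 leads: Player I's best replies are P→C, Q→D, R→A, S→A, T→A; Player 2's induced payoffs 10, 3, 0, 7, 5; outcome (C, P), payoffs (11, 10).
Player I gets 10 moving first and 11 moving second, so Player I prefers to move second.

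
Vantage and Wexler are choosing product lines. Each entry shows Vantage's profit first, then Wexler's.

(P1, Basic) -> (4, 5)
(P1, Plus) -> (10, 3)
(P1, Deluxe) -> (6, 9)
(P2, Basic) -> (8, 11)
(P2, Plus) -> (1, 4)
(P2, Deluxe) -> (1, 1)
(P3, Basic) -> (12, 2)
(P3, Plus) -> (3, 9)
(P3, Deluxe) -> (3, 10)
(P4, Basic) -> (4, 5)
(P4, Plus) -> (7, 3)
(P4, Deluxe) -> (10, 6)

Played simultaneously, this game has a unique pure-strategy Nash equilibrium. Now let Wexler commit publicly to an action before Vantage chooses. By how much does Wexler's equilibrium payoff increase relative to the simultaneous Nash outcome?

Vantage best-responds to each possible Wexler move:
- Basic → Vantage plays P3 (best of 4, 8, 12, 4); Wexler gets 2.
- Plus → Vantage plays P1 (best of 10, 1, 3, 7); Wexler gets 3.
- Deluxe → Vantage plays P4 (best of 6, 1, 3, 10); Wexler gets 6.
Maximizing over 2, 3, 6, Wexler chooses Deluxe. Subgame-perfect outcome: (P4, Deluxe) with payoffs (10, 6).
Now find the simultaneous Nash equilibrium.
Vantage's best replies: Basic→P3; Plus→P1; Deluxe→P4.
Wexler's best replies: P1→Deluxe; P2→Basic; P3→Deluxe; P4→Deluxe.
Only (P4, Deluxe) has each player best-responding; Nash payoffs (10, 6).
Wexler's commitment gain: 6 − 6 = 0.

0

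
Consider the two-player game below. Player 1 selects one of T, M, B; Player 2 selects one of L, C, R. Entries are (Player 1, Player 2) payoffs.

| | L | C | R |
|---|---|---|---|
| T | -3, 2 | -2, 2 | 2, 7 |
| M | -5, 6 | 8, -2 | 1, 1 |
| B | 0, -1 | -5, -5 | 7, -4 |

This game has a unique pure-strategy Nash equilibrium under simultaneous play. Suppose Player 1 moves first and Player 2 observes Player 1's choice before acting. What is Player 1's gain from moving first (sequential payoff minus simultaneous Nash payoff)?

Backward induction with Player 1 moving first.
- T → Player 2 plays R (best of 2, 2, 7); Player 1 gets 2.
- M → Player 2 plays L (best of 6, -2, 1); Player 1 gets -5.
- B → Player 2 plays L (best of -1, -5, -4); Player 1 gets 0.
Maximizing over 2, -5, 0, Player 1 chooses T. Subgame-perfect outcome: (T, R) with payoffs (2, 7).
Now find the simultaneous Nash equilibrium.
Player 1's best replies: L→B; C→M; R→B.
Player 2's best replies: T→R; M→L; B→L.
The unique mutual best reply is (B, L), giving (0, -1).
Player 1's commitment gain: 2 − 0 = 2.

2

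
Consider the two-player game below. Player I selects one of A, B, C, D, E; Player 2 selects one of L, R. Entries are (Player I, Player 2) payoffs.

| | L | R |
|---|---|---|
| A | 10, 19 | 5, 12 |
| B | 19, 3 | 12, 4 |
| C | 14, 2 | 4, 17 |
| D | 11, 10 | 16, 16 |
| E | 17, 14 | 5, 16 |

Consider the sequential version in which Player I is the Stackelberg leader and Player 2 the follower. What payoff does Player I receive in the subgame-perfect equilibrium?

16

Solve by backward induction (Player I leads).
- A → Player 2 plays L (best of 19, 12); Player I gets 10.
- B → Player 2 plays R (best of 3, 4); Player I gets 12.
- C → Player 2 plays R (best of 2, 17); Player I gets 4.
- D → Player 2 plays R (best of 10, 16); Player I gets 16.
- E → Player 2 plays R (best of 14, 16); Player I gets 5.
Among 10, 12, 4, 16, 5, the best is 16 at D. Subgame-perfect outcome: (D, R) with payoffs (16, 16).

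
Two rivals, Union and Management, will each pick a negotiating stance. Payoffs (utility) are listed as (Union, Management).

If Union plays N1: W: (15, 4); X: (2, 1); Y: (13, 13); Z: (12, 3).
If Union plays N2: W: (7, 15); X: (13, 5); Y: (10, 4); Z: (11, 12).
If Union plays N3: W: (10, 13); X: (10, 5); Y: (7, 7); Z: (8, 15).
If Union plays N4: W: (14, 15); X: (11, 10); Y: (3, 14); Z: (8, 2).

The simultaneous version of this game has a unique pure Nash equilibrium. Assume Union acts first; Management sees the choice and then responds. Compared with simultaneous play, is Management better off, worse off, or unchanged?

Backward induction with Union moving first.
- N1: BR = Y, leader payoff 13.
- N2: BR = W, leader payoff 7.
- N3: BR = Z, leader payoff 8.
- N4: BR = W, leader payoff 14.
Among 13, 7, 8, 14, the best is 14 at N4. Subgame-perfect outcome: (N4, W) with payoffs (14, 15).
Now find the simultaneous Nash equilibrium.
Union's best replies: W→N1; X→N2; Y→N1; Z→N1.
Management's best replies: N1→Y; N2→W; N3→Z; N4→W.
Only (N1, Y) has each player best-responding; Nash payoffs (13, 13).
Management earns 15 sequentially versus 13 at the Nash outcome: better off.

better off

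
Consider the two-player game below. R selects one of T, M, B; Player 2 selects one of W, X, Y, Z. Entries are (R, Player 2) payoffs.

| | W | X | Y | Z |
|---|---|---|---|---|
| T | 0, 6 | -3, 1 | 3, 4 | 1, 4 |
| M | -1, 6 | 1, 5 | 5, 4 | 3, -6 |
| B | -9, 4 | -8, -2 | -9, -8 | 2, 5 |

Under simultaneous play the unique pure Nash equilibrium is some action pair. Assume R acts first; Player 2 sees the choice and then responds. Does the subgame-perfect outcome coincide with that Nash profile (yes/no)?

no

Work backward from Player 2's decision.
- T: BR = W, leader payoff 0.
- M: BR = W, leader payoff -1.
- B: BR = Z, leader payoff 2.
Among 0, -1, 2, the best is 2 at B. Subgame-perfect outcome: (B, Z) with payoffs (2, 5).
Now find the simultaneous Nash equilibrium.
R's best replies: W→T; X→M; Y→M; Z→M.
Player 2's best replies: T→W; M→W; B→Z.
The unique mutual best reply is (T, W), giving (0, 6).
Sequential outcome (B, Z) differs from the Nash profile (T, W).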